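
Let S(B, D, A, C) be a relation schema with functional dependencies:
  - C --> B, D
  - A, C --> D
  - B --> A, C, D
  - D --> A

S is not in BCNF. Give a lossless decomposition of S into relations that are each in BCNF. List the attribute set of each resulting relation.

Candidate keys of the original relation: {B}, {C}.
In {A, B, C, D}, {D} is not a superkey ({D}⁺ restricted to this set is {A, D}), so split on D --> A into {A, D} and {B, C, D}.
{A, D} has no BCNF violation.
{B, C, D} has no BCNF violation.

{A, D}; {B, C, D}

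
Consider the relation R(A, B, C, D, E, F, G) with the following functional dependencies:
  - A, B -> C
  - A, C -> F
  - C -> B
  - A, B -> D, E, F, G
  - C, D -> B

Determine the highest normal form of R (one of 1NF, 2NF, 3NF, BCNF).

Candidate keys: {A, B}, {A, C}. Prime attributes: {A, B, C}.
For C -> B we have {C}⁺ = {B, C}; {C} is not a superkey, so BCNF fails.
But every attribute on its right side ({B}) is prime, and the same holds for every other non-superkey FD, so 3NF still holds.

3NF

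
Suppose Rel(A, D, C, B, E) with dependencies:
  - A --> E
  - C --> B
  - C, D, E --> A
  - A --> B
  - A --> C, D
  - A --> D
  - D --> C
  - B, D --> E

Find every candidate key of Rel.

{A}⁺ = {A, B, C, D, E}, which is every attribute, so {A} is a candidate key.
{D}⁺ = {A, B, C, D, E}, which is every attribute, so {D} is a candidate key.
Any other superkey properly contains one of these, so there are no further candidate keys.

{A}, {D}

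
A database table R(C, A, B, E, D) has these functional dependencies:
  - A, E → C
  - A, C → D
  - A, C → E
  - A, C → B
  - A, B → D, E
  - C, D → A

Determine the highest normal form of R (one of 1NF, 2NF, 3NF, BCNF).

Candidate keys: {A, B}, {A, C}, {A, E}, {C, D}. Prime attributes: {A, B, C, D, E}.
The left-hand side of every FD is a superkey, so BCNF is satisfied.

BCNF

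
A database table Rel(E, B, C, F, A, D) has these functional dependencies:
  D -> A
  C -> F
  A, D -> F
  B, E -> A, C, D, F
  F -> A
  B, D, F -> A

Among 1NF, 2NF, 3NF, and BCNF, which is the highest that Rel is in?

2NF

Candidate key: {B, E}. Prime attributes: {B, E}.
D -> A: {D}⁺ = {A, D, F}, which is not all of the attributes, so the left side is not a superkey — BCNF is violated.
D -> A has non-prime {A} on the right and a non-superkey on the left, so 3NF fails.
No non-prime attribute depends on a proper subset of any candidate key, so 2NF holds.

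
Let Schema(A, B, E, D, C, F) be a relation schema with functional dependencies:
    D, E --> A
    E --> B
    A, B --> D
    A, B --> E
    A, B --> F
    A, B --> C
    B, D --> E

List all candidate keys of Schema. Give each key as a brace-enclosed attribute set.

{A, B}, {A, E}, {B, D}, {D, E}

{A, B}⁺ = {A, B, C, D, E, F} — all of the relation — so {A, B} is a candidate key.
{A, E}⁺ = {A, B, C, D, E, F} — all of the relation — so {A, E} is a candidate key.
{B, D}⁺ = {A, B, C, D, E, F} — all of the relation — so {B, D} is a candidate key.
{D, E}⁺ = {A, B, C, D, E, F} — all of the relation — so {D, E} is a candidate key.
These are minimal and exhaustive — every other superkey contains one of them.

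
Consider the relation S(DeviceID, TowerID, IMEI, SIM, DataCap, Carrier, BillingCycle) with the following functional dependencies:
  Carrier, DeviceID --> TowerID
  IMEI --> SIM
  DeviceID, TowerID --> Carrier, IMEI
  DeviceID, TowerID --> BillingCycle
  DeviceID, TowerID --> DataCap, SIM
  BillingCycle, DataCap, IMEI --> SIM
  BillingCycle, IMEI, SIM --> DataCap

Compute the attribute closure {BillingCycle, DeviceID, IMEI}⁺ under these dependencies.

{BillingCycle, DataCap, DeviceID, IMEI, SIM}

Start with {BillingCycle, DeviceID, IMEI}.
IMEI --> SIM applies; add {SIM} → now {BillingCycle, DeviceID, IMEI, SIM}.
BillingCycle, IMEI, SIM --> DataCap applies; add {DataCap} → now {BillingCycle, DataCap, DeviceID, IMEI, SIM}.
No further FD applies.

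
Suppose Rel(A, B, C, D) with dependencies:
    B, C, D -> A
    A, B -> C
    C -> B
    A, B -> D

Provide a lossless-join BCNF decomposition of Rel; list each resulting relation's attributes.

Candidate keys of the original relation: {A, B}, {A, C}, {C, D}.
In {A, B, C, D}, {C} is not a superkey ({C}⁺ restricted to this set is {B, C}), so split on C -> B into {B, C} and {A, C, D}.
{B, C} has no BCNF violation.
{A, C, D} has no BCNF violation.

{A, C, D}; {B, C}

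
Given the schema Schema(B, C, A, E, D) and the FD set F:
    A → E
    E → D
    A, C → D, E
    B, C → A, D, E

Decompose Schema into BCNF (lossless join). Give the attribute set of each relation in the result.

{A, B, C}; {A, E}; {D, E}

Candidate key of the original relation: {B, C}.
{A, B, C, D, E}: {A} determines {A, D, E} here but is not a superkey — split on A → D, E, giving {A, D, E} and {A, B, C}.
{A, D, E}: {E} determines {D, E} here but is not a superkey — split on E → D, giving {D, E} and {A, E}.
{D, E} is in BCNF.
{A, E} is in BCNF.
{A, B, C} is in BCNF.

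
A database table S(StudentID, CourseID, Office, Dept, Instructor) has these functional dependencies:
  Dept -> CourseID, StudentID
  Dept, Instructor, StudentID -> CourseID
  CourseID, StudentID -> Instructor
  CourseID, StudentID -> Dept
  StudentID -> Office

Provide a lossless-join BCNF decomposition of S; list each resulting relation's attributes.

Candidate keys of the original relation: {CourseID, StudentID}, {Dept}.
In {CourseID, Dept, Instructor, Office, StudentID}, {StudentID} is not a superkey ({StudentID}⁺ restricted to this set is {Office, StudentID}), so split on StudentID -> Office into {Office, StudentID} and {CourseID, Dept, Instructor, StudentID}.
{Office, StudentID} has no BCNF violation.
{CourseID, Dept, Instructor, StudentID} has no BCNF violation.

{CourseID, Dept, Instructor, StudentID}; {Office, StudentID}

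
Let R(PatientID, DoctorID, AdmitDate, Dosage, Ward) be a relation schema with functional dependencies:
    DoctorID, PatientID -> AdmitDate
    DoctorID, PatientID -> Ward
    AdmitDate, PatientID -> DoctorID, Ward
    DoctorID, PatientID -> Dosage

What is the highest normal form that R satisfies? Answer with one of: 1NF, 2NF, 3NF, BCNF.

Candidate keys: {AdmitDate, PatientID}, {DoctorID, PatientID}. Prime attributes: {AdmitDate, DoctorID, PatientID}.
Each dependency's left side is a superkey — BCNF holds.

BCNF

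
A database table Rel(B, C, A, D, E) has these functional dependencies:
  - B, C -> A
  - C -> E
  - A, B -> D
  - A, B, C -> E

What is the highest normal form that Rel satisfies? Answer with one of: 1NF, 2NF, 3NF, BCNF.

Candidate key: {B, C}. Prime attributes: {B, C}.
C -> E breaks BCNF: {C}⁺ = {C, E}, so {C} is not a superkey.
C -> E has non-prime {E} on the right and a non-superkey on the left, so 3NF fails.
The proper key subset {C} of {B, C} determines non-prime {E}, so the relation is not even in 2NF.

1NF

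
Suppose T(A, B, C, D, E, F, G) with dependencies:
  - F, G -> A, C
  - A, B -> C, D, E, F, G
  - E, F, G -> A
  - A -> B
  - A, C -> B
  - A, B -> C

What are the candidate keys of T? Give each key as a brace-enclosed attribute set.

{A}⁺ = {A, B, C, D, E, F, G}, which is every attribute, so {A} is a candidate key.
{F, G}⁺ = {A, B, C, D, E, F, G}, which is every attribute, so {F, G} is a candidate key.
Any other superkey properly contains one of these, so there are no further candidate keys.

{A}, {F, G}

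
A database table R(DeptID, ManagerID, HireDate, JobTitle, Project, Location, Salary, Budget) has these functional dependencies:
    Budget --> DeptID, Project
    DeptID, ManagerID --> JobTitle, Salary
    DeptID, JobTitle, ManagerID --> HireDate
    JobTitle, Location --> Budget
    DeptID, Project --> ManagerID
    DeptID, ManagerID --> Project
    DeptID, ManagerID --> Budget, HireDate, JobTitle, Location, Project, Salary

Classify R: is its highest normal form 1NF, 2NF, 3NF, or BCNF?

Candidate keys: {Budget}, {DeptID, ManagerID}, {DeptID, Project}, {JobTitle, Location}. Prime attributes: {Budget, DeptID, JobTitle, Location, ManagerID, Project}.
Every FD has a superkey on the left, so the relation is in BCNF.

BCNF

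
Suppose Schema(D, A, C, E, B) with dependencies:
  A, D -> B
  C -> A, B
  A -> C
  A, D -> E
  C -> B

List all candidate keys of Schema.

{D} never appears on the right of any FD, so every key must include it.
Closure of {A, D} is {A, B, C, D, E}, the whole schema; {A, D} is a candidate key.
Closure of {C, D} is {A, B, C, D, E}, the whole schema; {C, D} is a candidate key.
Any other superkey properly contains one of these, so there are no further candidate keys.

{A, D}, {C, D}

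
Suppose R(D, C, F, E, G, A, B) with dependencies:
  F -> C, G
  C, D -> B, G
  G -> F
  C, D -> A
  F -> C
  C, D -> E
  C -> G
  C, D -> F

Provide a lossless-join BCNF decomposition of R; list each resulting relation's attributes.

{A, B, D, E, F}; {C, F, G}

Candidate keys of the original relation: {C, D}, {D, F}, {D, G}.
In {A, B, C, D, E, F, G}, {F} is not a superkey ({F}⁺ restricted to this set is {C, F, G}), so split on F -> C, G into {C, F, G} and {A, B, D, E, F}.
{C, F, G} is in BCNF.
{A, B, D, E, F} is in BCNF.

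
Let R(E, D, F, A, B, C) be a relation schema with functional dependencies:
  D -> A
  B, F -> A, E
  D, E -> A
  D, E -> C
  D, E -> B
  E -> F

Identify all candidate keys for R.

{B, D, F}, {D, E}

No FD produces {D}, so it must be in every candidate key.
{D, E}⁺ = {A, B, C, D, E, F} — all of the relation — so {D, E} is a candidate key.
{B, D, F}⁺ = {A, B, C, D, E, F} — all of the relation — so {B, D, F} is a candidate key.
These are minimal and exhaustive — every other superkey contains one of them.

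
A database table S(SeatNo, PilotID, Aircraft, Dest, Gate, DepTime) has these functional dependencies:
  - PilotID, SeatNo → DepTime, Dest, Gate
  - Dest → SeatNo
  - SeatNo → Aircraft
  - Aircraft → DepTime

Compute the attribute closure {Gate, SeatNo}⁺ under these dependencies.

{Aircraft, DepTime, Gate, SeatNo}

Start with {Gate, SeatNo}.
SeatNo → Aircraft applies; add {Aircraft} → now {Aircraft, Gate, SeatNo}.
Aircraft → DepTime applies; add {DepTime} → now {Aircraft, DepTime, Gate, SeatNo}.
No further FD applies.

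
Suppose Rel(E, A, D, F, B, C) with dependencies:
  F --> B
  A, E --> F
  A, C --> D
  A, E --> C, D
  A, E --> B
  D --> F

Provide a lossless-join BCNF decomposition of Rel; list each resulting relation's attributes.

{A, C, D}; {A, C, E}; {B, F}; {D, F}

Candidate key of the original relation: {A, E}.
{A, B, C, D, E, F}: {F} determines {B, F} here but is not a superkey — split on F --> B, giving {B, F} and {A, C, D, E, F}.
{B, F}: every determinant is a superkey — BCNF.
{A, C, D, E, F}: {A, C} determines {A, C, D, F} here but is not a superkey — split on A, C --> D, F, giving {A, C, D, F} and {A, C, E}.
{A, C, D, F}: {D} determines {D, F} here but is not a superkey — split on D --> F, giving {D, F} and {A, C, D}.
{D, F}: every determinant is a superkey — BCNF.
{A, C, D}: every determinant is a superkey — BCNF.
{A, C, E}: every determinant is a superkey — BCNF.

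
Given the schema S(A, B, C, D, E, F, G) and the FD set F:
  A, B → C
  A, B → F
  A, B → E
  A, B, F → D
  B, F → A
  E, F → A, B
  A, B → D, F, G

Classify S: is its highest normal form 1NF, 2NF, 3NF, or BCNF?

BCNF

Candidate keys: {A, B}, {B, F}, {E, F}. Prime attributes: {A, B, E, F}.
The left-hand side of every FD is a superkey, so BCNF is satisfied.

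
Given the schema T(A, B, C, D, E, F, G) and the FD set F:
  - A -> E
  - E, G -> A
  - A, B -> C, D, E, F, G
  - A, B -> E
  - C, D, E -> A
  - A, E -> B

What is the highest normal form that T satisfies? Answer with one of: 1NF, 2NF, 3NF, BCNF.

BCNF

Candidate keys: {A}, {C, D, E}, {E, G}. Prime attributes: {A, C, D, E, G}.
Every FD has a superkey on the left, so the relation is in BCNF.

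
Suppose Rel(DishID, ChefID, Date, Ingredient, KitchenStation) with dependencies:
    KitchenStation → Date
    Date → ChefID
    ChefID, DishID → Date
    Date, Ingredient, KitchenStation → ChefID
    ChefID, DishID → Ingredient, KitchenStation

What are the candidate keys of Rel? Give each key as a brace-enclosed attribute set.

No FD produces {DishID}, so it must be in every candidate key.
{ChefID, DishID}⁺ = {ChefID, Date, DishID, Ingredient, KitchenStation} — all of the relation — so {ChefID, DishID} is a candidate key.
{Date, DishID}⁺ = {ChefID, Date, DishID, Ingredient, KitchenStation} — all of the relation — so {Date, DishID} is a candidate key.
{DishID, KitchenStation}⁺ = {ChefID, Date, DishID, Ingredient, KitchenStation} — all of the relation — so {DishID, KitchenStation} is a candidate key.
These are minimal and exhaustive — every other superkey contains one of them.

{ChefID, DishID}, {Date, DishID}, {DishID, KitchenStation}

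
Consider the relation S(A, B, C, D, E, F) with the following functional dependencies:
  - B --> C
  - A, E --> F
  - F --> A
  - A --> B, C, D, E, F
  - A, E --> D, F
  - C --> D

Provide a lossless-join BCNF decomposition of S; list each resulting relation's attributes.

Candidate keys of the original relation: {A}, {F}.
Within {A, B, C, D, E, F}: {B}⁺ ∩ {A, B, C, D, E, F} = {B, C, D}, not the whole set, so B --> C, D violates BCNF; decompose into {B, C, D} and {A, B, E, F}.
Within {B, C, D}: {C}⁺ ∩ {B, C, D} = {C, D}, not the whole set, so C --> D violates BCNF; decompose into {C, D} and {B, C}.
{C, D} has no BCNF violation.
{B, C} has no BCNF violation.
{A, B, E, F} has no BCNF violation.

{A, B, E, F}; {B, C}; {C, D}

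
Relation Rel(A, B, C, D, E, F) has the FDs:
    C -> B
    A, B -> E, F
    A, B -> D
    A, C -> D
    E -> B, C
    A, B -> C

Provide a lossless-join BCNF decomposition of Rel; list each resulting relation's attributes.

{A, D, E, F}; {B, C}; {C, E}

Candidate keys of the original relation: {A, B}, {A, C}, {A, E}.
{A, B, C, D, E, F}: {C} determines {B, C} here but is not a superkey — split on C -> B, giving {B, C} and {A, C, D, E, F}.
{B, C} is in BCNF.
{A, C, D, E, F}: {E} determines {C, E} here but is not a superkey — split on E -> C, giving {C, E} and {A, D, E, F}.
{C, E} is in BCNF.
{A, D, E, F} is in BCNF.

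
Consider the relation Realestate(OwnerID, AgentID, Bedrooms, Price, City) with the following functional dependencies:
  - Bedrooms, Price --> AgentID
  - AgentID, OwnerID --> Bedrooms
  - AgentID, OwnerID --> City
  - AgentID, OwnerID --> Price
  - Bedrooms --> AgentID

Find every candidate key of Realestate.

{AgentID, OwnerID}, {Bedrooms, OwnerID}

No FD produces {OwnerID}, so it must be in every candidate key.
Closure of {AgentID, OwnerID} is {AgentID, Bedrooms, City, OwnerID, Price}, the whole schema; {AgentID, OwnerID} is a candidate key.
Closure of {Bedrooms, OwnerID} is {AgentID, Bedrooms, City, OwnerID, Price}, the whole schema; {Bedrooms, OwnerID} is a candidate key.
No proper subset of any of these is a key, and no other minimal superkey exists.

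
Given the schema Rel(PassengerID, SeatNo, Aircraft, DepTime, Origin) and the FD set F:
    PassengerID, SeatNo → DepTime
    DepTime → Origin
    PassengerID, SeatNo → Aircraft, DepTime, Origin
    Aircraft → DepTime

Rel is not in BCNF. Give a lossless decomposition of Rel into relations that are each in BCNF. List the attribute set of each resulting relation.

{Aircraft, DepTime}; {Aircraft, PassengerID, SeatNo}; {DepTime, Origin}

Candidate key of the original relation: {PassengerID, SeatNo}.
Within {Aircraft, DepTime, Origin, PassengerID, SeatNo}: {DepTime}⁺ ∩ {Aircraft, DepTime, Origin, PassengerID, SeatNo} = {DepTime, Origin}, not the whole set, so DepTime → Origin violates BCNF; decompose into {DepTime, Origin} and {Aircraft, DepTime, PassengerID, SeatNo}.
{DepTime, Origin} has no BCNF violation.
Within {Aircraft, DepTime, PassengerID, SeatNo}: {Aircraft}⁺ ∩ {Aircraft, DepTime, PassengerID, SeatNo} = {Aircraft, DepTime}, not the whole set, so Aircraft → DepTime violates BCNF; decompose into {Aircraft, DepTime} and {Aircraft, PassengerID, SeatNo}.
{Aircraft, DepTime} has no BCNF violation.
{Aircraft, PassengerID, SeatNo} has no BCNF violation.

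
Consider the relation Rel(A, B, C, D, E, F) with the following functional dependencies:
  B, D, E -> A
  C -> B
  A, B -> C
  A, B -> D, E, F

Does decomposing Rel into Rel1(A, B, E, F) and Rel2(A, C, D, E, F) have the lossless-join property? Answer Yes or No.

Common attributes: {A, E, F}; their closure is {A, E, F}.
Rel1 ⊄ {A, E, F} and Rel2 ⊄ {A, E, F}, so the split is lossy.

No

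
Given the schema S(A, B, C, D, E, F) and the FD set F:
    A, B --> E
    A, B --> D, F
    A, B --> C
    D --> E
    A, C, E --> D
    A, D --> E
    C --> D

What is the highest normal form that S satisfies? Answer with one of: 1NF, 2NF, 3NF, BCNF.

2NF

Candidate key: {A, B}. Prime attributes: {A, B}.
For D --> E we have {D}⁺ = {D, E}; {D} is not a superkey, so BCNF fails.
D --> E determines the non-prime attribute {E} from a non-superkey — 3NF is violated.
No proper subset of a key has a non-prime attribute in its closure, so there is no partial dependency; 2NF holds.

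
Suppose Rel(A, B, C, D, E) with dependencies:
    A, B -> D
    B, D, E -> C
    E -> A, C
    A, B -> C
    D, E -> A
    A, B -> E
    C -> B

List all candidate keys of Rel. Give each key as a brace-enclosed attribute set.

{E} is a candidate key since {E}⁺ = {A, B, C, D, E} covers every attribute.
{A, B} is a candidate key since {A, B}⁺ = {A, B, C, D, E} covers every attribute.
{A, C} is a candidate key since {A, C}⁺ = {A, B, C, D, E} covers every attribute.
These are minimal and exhaustive — every other superkey contains one of them.

{A, B}, {A, C}, {E}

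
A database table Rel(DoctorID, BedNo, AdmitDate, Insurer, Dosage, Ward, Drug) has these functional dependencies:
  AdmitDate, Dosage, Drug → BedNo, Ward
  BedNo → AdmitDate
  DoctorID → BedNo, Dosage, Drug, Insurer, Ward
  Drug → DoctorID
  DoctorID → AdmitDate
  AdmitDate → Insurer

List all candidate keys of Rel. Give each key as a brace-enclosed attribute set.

{DoctorID}⁺ = {AdmitDate, BedNo, DoctorID, Dosage, Drug, Insurer, Ward} — all of the relation — so {DoctorID} is a candidate key.
{Drug}⁺ = {AdmitDate, BedNo, DoctorID, Dosage, Drug, Insurer, Ward} — all of the relation — so {Drug} is a candidate key.
These are minimal and exhaustive — every other superkey contains one of them.

{DoctorID}, {Drug}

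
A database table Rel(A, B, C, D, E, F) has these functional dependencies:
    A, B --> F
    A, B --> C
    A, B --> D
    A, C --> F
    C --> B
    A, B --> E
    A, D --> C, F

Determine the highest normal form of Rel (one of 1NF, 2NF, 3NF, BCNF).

3NF

Candidate keys: {A, B}, {A, C}, {A, D}. Prime attributes: {A, B, C, D}.
For C --> B we have {C}⁺ = {B, C}; {C} is not a superkey, so BCNF fails.
Its right-hand attributes {B} are all prime, as are those of every other non-superkey FD — the relation is in 3NF.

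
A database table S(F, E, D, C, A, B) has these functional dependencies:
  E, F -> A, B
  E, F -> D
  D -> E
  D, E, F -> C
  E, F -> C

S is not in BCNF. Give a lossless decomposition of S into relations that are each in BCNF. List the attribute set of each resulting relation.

Candidate keys of the original relation: {D, F}, {E, F}.
In {A, B, C, D, E, F}, {D} is not a superkey ({D}⁺ restricted to this set is {D, E}), so split on D -> E into {D, E} and {A, B, C, D, F}.
{D, E} has no BCNF violation.
{A, B, C, D, F} has no BCNF violation.

{A, B, C, D, F}; {D, E}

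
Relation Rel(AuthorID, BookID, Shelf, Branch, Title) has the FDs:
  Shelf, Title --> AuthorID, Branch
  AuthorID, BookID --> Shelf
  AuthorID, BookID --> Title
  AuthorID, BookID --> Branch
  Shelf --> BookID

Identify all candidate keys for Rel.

{AuthorID, BookID}⁺ = {AuthorID, BookID, Branch, Shelf, Title} — all of the relation — so {AuthorID, BookID} is a candidate key.
{AuthorID, Shelf}⁺ = {AuthorID, BookID, Branch, Shelf, Title} — all of the relation — so {AuthorID, Shelf} is a candidate key.
{Shelf, Title}⁺ = {AuthorID, BookID, Branch, Shelf, Title} — all of the relation — so {Shelf, Title} is a candidate key.
These are minimal and exhaustive — every other superkey contains one of them.

{AuthorID, BookID}, {AuthorID, Shelf}, {Shelf, Title}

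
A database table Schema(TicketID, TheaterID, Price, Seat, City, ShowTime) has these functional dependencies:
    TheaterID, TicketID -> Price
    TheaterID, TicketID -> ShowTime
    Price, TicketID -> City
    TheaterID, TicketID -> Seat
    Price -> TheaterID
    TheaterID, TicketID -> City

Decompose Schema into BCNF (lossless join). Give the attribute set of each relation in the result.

{City, Price, Seat, ShowTime, TicketID}; {Price, TheaterID}

Candidate keys of the original relation: {Price, TicketID}, {TheaterID, TicketID}.
In {City, Price, Seat, ShowTime, TheaterID, TicketID}, {Price} is not a superkey ({Price}⁺ restricted to this set is {Price, TheaterID}), so split on Price -> TheaterID into {Price, TheaterID} and {City, Price, Seat, ShowTime, TicketID}.
{Price, TheaterID} is in BCNF.
{City, Price, Seat, ShowTime, TicketID} is in BCNF.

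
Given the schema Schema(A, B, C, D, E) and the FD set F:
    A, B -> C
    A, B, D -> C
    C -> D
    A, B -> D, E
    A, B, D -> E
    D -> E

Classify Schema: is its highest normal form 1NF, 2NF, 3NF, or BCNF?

2NF

Candidate key: {A, B}. Prime attributes: {A, B}.
C -> D breaks BCNF: {C}⁺ = {C, D, E}, so {C} is not a superkey.
C -> D has non-prime {D} on the right and a non-superkey on the left, so 3NF fails.
No proper subset of a key has a non-prime attribute in its closure, so there is no partial dependency; 2NF holds.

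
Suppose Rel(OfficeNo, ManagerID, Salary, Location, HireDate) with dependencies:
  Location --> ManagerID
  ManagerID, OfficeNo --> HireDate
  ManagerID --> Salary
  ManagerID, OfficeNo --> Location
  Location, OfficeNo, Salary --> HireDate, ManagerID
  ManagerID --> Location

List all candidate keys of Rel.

Attributes never on any right-hand side: {OfficeNo} — every candidate key must contain it.
{Location, OfficeNo} is a candidate key since {Location, OfficeNo}⁺ = {HireDate, Location, ManagerID, OfficeNo, Salary} covers every attribute.
{ManagerID, OfficeNo} is a candidate key since {ManagerID, OfficeNo}⁺ = {HireDate, Location, ManagerID, OfficeNo, Salary} covers every attribute.
These are minimal and exhaustive — every other superkey contains one of them.

{Location, OfficeNo}, {ManagerID, OfficeNo}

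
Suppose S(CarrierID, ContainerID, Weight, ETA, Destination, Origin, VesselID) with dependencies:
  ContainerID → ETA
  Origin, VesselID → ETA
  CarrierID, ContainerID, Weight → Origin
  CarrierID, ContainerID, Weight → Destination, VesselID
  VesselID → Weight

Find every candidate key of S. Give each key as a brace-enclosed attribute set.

Attributes never on any right-hand side: {CarrierID, ContainerID} — every candidate key must contain all of them.
{CarrierID, ContainerID, VesselID}⁺ = {CarrierID, ContainerID, Destination, ETA, Origin, VesselID, Weight} — all of the relation — so {CarrierID, ContainerID, VesselID} is a candidate key.
{CarrierID, ContainerID, Weight}⁺ = {CarrierID, ContainerID, Destination, ETA, Origin, VesselID, Weight} — all of the relation — so {CarrierID, ContainerID, Weight} is a candidate key.
These are minimal and exhaustive — every other superkey contains one of them.

{CarrierID, ContainerID, VesselID}, {CarrierID, ContainerID, Weight}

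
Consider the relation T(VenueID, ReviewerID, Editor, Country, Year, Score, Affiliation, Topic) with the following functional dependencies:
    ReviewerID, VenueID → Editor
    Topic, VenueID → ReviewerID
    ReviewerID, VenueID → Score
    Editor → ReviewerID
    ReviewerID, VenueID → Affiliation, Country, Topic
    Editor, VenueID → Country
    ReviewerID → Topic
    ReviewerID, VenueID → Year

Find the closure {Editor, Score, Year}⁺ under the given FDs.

{Editor, ReviewerID, Score, Topic, Year}

Start with {Editor, Score, Year}.
Editor → ReviewerID applies; add {ReviewerID} → now {Editor, ReviewerID, Score, Year}.
ReviewerID → Topic applies; add {Topic} → now {Editor, ReviewerID, Score, Topic, Year}.
No further FD applies.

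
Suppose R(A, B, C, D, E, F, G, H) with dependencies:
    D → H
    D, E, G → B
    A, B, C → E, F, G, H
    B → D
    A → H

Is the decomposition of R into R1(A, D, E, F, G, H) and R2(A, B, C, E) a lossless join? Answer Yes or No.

Common attributes: {A, E}; their closure is {A, E, H}.
The closure covers neither R1 nor R2 entirely; the join is not lossless.

No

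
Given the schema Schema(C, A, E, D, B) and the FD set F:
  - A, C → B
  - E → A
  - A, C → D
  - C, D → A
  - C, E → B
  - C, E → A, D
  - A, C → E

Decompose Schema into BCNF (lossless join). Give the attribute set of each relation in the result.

{A, E}; {B, C, D, E}

Candidate keys of the original relation: {A, C}, {C, D}, {C, E}.
{A, B, C, D, E}: {E} determines {A, E} here but is not a superkey — split on E → A, giving {A, E} and {B, C, D, E}.
{A, E}: every determinant is a superkey — BCNF.
{B, C, D, E}: every determinant is a superkey — BCNF.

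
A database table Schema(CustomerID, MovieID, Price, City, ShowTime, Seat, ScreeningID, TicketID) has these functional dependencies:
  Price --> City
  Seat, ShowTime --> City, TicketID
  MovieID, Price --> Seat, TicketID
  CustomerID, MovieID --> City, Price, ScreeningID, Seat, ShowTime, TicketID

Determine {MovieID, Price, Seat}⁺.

Start with {MovieID, Price, Seat}.
Price --> City applies; add {City} → now {City, MovieID, Price, Seat}.
MovieID, Price --> Seat, TicketID applies; add {TicketID} → now {City, MovieID, Price, Seat, TicketID}.
No further FD applies.

{City, MovieID, Price, Seat, TicketID}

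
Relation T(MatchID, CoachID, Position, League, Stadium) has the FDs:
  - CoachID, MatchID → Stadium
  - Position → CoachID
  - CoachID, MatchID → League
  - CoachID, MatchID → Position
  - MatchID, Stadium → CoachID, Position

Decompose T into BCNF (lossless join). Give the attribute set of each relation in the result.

Candidate keys of the original relation: {CoachID, MatchID}, {MatchID, Position}, {MatchID, Stadium}.
{CoachID, League, MatchID, Position, Stadium}: {Position} determines {CoachID, Position} here but is not a superkey — split on Position → CoachID, giving {CoachID, Position} and {League, MatchID, Position, Stadium}.
{CoachID, Position} has no BCNF violation.
{League, MatchID, Position, Stadium} has no BCNF violation.

{CoachID, Position}; {League, MatchID, Position, Stadium}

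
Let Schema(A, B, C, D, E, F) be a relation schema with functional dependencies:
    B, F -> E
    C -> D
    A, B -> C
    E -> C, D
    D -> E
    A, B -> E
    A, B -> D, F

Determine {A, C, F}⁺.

{A, C, D, E, F}

Start with {A, C, F}.
C -> D applies; add {D} → now {A, C, D, F}.
D -> E applies; add {E} → now {A, C, D, E, F}.
No further FD applies.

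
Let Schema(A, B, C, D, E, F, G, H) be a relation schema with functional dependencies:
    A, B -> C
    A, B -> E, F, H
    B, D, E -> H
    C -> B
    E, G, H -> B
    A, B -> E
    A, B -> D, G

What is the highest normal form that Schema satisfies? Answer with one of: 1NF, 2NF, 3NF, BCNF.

3NF

Candidate keys: {A, B}, {A, C}, {A, E, G, H}. Prime attributes: {A, B, C, E, G, H}.
B, D, E -> H: {B, D, E}⁺ = {B, D, E, H}, which is not all of the attributes, so the left side is not a superkey — BCNF is violated.
Its right-hand attributes {H} are all prime, as are those of every other non-superkey FD — the relation is in 3NF.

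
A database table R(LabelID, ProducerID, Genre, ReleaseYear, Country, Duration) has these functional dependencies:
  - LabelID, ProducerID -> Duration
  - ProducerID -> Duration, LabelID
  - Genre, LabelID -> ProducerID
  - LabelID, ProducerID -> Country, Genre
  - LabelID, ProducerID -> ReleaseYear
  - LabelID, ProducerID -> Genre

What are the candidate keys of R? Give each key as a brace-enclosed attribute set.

{Genre, LabelID}, {ProducerID}

{ProducerID}⁺ = {Country, Duration, Genre, LabelID, ProducerID, ReleaseYear} — all of the relation — so {ProducerID} is a candidate key.
{Genre, LabelID}⁺ = {Country, Duration, Genre, LabelID, ProducerID, ReleaseYear} — all of the relation — so {Genre, LabelID} is a candidate key.
No proper subset of any of these is a key, and no other minimal superkey exists.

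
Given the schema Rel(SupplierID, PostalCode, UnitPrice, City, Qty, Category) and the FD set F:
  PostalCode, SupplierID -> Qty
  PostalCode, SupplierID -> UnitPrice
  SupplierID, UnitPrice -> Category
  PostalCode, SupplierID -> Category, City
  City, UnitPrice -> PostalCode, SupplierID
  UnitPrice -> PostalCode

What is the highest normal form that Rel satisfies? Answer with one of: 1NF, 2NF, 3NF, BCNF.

Candidate keys: {City, UnitPrice}, {PostalCode, SupplierID}, {SupplierID, UnitPrice}. Prime attributes: {City, PostalCode, SupplierID, UnitPrice}.
UnitPrice -> PostalCode breaks BCNF: {UnitPrice}⁺ = {PostalCode, UnitPrice}, so {UnitPrice} is not a superkey.
But every attribute on its right side ({PostalCode}) is prime, and the same holds for every other non-superkey FD, so 3NF still holds.

3NF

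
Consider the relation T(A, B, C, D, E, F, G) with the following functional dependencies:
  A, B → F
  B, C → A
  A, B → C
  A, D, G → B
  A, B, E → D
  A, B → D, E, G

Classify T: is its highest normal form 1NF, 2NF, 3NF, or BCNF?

BCNF

Candidate keys: {A, B}, {A, D, G}, {B, C}. Prime attributes: {A, B, C, D, G}.
Each dependency's left side is a superkey — BCNF holds.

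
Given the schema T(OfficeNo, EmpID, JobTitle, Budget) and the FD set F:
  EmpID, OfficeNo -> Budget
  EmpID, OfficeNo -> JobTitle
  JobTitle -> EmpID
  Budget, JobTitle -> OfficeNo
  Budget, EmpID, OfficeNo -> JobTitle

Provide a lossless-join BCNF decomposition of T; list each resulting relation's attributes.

{Budget, JobTitle, OfficeNo}; {EmpID, JobTitle}

Candidate keys of the original relation: {Budget, JobTitle}, {EmpID, OfficeNo}, {JobTitle, OfficeNo}.
{Budget, EmpID, JobTitle, OfficeNo}: {JobTitle} determines {EmpID, JobTitle} here but is not a superkey — split on JobTitle -> EmpID, giving {EmpID, JobTitle} and {Budget, JobTitle, OfficeNo}.
{EmpID, JobTitle}: every determinant is a superkey — BCNF.
{Budget, JobTitle, OfficeNo}: every determinant is a superkey — BCNF.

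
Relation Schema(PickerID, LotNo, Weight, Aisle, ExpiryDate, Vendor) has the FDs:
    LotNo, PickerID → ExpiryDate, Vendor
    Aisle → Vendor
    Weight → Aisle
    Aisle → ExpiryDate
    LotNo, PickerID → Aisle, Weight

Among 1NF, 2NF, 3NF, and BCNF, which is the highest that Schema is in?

2NF

Candidate key: {LotNo, PickerID}. Prime attributes: {LotNo, PickerID}.
Aisle → Vendor breaks BCNF: {Aisle}⁺ = {Aisle, ExpiryDate, Vendor}, so {Aisle} is not a superkey.
Aisle → Vendor determines the non-prime attribute {Vendor} from a non-superkey — 3NF is violated.
No proper subset of a key has a non-prime attribute in its closure, so there is no partial dependency; 2NF holds.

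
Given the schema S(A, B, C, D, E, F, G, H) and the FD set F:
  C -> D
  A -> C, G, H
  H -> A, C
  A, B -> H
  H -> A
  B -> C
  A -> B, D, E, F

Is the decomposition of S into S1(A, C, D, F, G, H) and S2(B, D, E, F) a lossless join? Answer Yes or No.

No

The shared attributes are {D, F} and {D, F}⁺ = {D, F}.
S1 ⊄ {D, F} and S2 ⊄ {D, F}, so the split is lossy.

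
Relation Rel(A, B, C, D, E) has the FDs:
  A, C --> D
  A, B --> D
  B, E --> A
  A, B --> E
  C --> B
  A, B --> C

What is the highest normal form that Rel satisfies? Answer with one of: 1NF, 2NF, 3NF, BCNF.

Candidate keys: {A, B}, {A, C}, {B, E}, {C, E}. Prime attributes: {A, B, C, E}.
C --> B breaks BCNF: {C}⁺ = {B, C}, so {C} is not a superkey.
But every attribute on its right side ({B}) is prime, and the same holds for every other non-superkey FD, so 3NF still holds.

3NF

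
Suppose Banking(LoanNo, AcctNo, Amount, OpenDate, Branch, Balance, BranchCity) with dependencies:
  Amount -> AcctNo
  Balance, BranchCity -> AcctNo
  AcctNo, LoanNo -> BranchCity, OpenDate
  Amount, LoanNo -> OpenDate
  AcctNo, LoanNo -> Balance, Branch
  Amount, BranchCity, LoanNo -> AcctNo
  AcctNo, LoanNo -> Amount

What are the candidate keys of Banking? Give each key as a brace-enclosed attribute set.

{AcctNo, LoanNo}, {Amount, LoanNo}, {Balance, BranchCity, LoanNo}

No FD produces {LoanNo}, so it must be in every candidate key.
Closure of {AcctNo, LoanNo} is {AcctNo, Amount, Balance, Branch, BranchCity, LoanNo, OpenDate}, the whole schema; {AcctNo, LoanNo} is a candidate key.
Closure of {Amount, LoanNo} is {AcctNo, Amount, Balance, Branch, BranchCity, LoanNo, OpenDate}, the whole schema; {Amount, LoanNo} is a candidate key.
Closure of {Balance, BranchCity, LoanNo} is {AcctNo, Amount, Balance, Branch, BranchCity, LoanNo, OpenDate}, the whole schema; {Balance, BranchCity, LoanNo} is a candidate key.
These are minimal and exhaustive — every other superkey contains one of them.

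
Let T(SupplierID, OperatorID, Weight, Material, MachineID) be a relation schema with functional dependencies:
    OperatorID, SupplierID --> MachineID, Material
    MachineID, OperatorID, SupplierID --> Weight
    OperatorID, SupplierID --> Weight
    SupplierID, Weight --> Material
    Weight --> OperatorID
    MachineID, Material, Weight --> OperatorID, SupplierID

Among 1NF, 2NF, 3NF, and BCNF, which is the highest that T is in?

3NF

Candidate keys: {MachineID, Material, Weight}, {OperatorID, SupplierID}, {SupplierID, Weight}. Prime attributes: {MachineID, Material, OperatorID, SupplierID, Weight}.
Weight --> OperatorID: {Weight}⁺ = {OperatorID, Weight}, which is not all of the attributes, so the left side is not a superkey — BCNF is violated.
Since {OperatorID} ⊆ prime attributes and every other non-superkey FD also has a prime right side, the schema is in 3NF.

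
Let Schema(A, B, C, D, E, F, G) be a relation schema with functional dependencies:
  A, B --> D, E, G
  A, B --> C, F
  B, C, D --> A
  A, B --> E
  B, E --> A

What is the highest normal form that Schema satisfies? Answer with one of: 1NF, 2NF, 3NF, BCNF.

BCNF

Candidate keys: {A, B}, {B, C, D}, {B, E}. Prime attributes: {A, B, C, D, E}.
Each dependency's left side is a superkey — BCNF holds.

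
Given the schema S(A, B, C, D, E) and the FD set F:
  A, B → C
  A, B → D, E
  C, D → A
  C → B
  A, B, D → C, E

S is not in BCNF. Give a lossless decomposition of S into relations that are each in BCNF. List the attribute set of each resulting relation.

Candidate keys of the original relation: {A, B}, {A, C}, {C, D}.
{A, B, C, D, E}: {C} determines {B, C} here but is not a superkey — split on C → B, giving {B, C} and {A, C, D, E}.
{B, C}: every determinant is a superkey — BCNF.
{A, C, D, E}: every determinant is a superkey — BCNF.

{A, C, D, E}; {B, C}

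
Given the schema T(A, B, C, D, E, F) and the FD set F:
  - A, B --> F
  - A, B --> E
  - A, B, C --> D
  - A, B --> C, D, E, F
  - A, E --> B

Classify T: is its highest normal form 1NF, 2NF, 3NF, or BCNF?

BCNF

Candidate keys: {A, B}, {A, E}. Prime attributes: {A, B, E}.
The left-hand side of every FD is a superkey, so BCNF is satisfied.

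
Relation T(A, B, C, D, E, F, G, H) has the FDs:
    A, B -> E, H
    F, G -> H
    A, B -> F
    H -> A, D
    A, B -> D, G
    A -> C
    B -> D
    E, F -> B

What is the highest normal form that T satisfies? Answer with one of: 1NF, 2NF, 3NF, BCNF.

Candidate keys: {A, B}, {A, E, F}, {B, F, G}, {B, H}, {E, F, G}, {E, F, H}. Prime attributes: {A, B, E, F, G, H}.
F, G -> H breaks BCNF: {F, G}⁺ = {A, C, D, F, G, H}, so {F, G} is not a superkey.
H -> A, D determines the non-prime attribute {D} from a non-superkey — 3NF is violated.
The proper key subset {A} of {A, B} determines non-prime {C}, so the relation is not even in 2NF.

1NF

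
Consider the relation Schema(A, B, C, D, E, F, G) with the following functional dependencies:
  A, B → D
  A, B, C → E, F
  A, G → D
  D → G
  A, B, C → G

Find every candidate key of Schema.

{A, B, C}

Attributes never on any right-hand side: {A, B, C} — every candidate key must contain all of them.
{A, B, C} is a candidate key since {A, B, C}⁺ = {A, B, C, D, E, F, G} covers every attribute.
No smaller or unrelated set reaches every attribute, so there are no other keys.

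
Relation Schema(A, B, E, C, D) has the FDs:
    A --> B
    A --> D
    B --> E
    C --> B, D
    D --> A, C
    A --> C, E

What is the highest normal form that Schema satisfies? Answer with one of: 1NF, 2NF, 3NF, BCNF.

Candidate keys: {A}, {C}, {D}. Prime attributes: {A, C, D}.
For B --> E we have {B}⁺ = {B, E}; {B} is not a superkey, so BCNF fails.
B --> E determines the non-prime attribute {E} from a non-superkey — 3NF is violated.
All keys have size 1, which rules out partial dependencies — 2NF is satisfied.

2NF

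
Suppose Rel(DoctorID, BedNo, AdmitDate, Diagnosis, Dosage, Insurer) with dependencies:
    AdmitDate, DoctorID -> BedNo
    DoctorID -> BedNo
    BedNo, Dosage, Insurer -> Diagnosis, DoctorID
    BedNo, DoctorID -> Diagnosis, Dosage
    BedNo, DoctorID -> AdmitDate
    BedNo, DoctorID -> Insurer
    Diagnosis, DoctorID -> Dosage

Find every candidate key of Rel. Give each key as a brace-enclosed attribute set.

{BedNo, Dosage, Insurer}, {DoctorID}

{DoctorID} is a candidate key since {DoctorID}⁺ = {AdmitDate, BedNo, Diagnosis, DoctorID, Dosage, Insurer} covers every attribute.
{BedNo, Dosage, Insurer} is a candidate key since {BedNo, Dosage, Insurer}⁺ = {AdmitDate, BedNo, Diagnosis, DoctorID, Dosage, Insurer} covers every attribute.
These are minimal and exhaustive — every other superkey contains one of them.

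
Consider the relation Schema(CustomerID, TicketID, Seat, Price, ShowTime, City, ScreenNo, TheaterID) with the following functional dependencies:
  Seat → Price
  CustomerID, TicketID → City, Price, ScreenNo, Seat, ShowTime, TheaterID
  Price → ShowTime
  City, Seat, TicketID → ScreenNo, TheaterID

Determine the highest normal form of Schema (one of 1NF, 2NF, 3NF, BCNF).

Candidate key: {CustomerID, TicketID}. Prime attributes: {CustomerID, TicketID}.
Seat → Price breaks BCNF: {Seat}⁺ = {Price, Seat, ShowTime}, so {Seat} is not a superkey.
Because {Price} is non-prime and the left side of Seat → Price is not a superkey, the relation is not in 3NF.
No proper subset of a key has a non-prime attribute in its closure, so there is no partial dependency; 2NF holds.

2NF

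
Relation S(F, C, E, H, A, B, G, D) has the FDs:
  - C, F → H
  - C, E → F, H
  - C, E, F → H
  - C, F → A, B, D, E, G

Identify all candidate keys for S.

{C, E}, {C, F}

No FD produces {C}, so it must be in every candidate key.
{C, E}⁺ = {A, B, C, D, E, F, G, H}, which is every attribute, so {C, E} is a candidate key.
{C, F}⁺ = {A, B, C, D, E, F, G, H}, which is every attribute, so {C, F} is a candidate key.
These are minimal and exhaustive — every other superkey contains one of them.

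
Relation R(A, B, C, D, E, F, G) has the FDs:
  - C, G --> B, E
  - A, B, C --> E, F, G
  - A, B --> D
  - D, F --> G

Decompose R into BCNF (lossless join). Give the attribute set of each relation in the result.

Candidate keys of the original relation: {A, B, C}, {A, C, D, F}, {A, C, G}.
Within {A, B, C, D, E, F, G}: {C, G}⁺ ∩ {A, B, C, D, E, F, G} = {B, C, E, G}, not the whole set, so C, G --> B, E violates BCNF; decompose into {B, C, E, G} and {A, C, D, F, G}.
{B, C, E, G} has no BCNF violation.
Within {A, C, D, F, G}: {D, F}⁺ ∩ {A, C, D, F, G} = {D, F, G}, not the whole set, so D, F --> G violates BCNF; decompose into {D, F, G} and {A, C, D, F}.
{D, F, G} has no BCNF violation.
{A, C, D, F} has no BCNF violation.

{A, C, D, F}; {B, C, E, G}; {D, F, G}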